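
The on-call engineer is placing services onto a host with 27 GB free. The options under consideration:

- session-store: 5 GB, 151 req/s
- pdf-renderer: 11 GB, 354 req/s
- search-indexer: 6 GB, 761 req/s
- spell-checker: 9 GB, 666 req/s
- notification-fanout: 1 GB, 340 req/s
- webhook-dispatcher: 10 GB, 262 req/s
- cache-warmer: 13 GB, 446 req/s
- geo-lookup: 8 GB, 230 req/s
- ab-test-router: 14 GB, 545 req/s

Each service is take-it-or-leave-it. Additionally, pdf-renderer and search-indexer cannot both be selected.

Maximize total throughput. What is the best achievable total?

2029

Taking search-indexer + spell-checker + notification-fanout + webhook-dispatcher: 26 GB used, 2029 in throughput.
Next best is search-indexer + spell-checker + notification-fanout + geo-lookup at 1997 (24 GB) — short by 32.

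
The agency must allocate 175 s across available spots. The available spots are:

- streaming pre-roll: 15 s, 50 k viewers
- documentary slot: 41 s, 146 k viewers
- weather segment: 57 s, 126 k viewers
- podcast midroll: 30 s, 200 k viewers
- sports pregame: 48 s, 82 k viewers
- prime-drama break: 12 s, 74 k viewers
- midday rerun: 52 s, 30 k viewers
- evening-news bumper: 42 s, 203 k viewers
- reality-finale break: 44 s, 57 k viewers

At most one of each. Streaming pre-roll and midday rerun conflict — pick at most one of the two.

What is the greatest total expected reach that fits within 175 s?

705

By expected reach per s: podcast midroll 6.67, prime-drama break 6.17, evening-news bumper 4.83, documentary slot 3.56 lead.
Taking the top-ratio spots first gives streaming pre-roll + documentary slot + podcast midroll + prime-drama break + evening-news bumper for 673 (140 s).
The 15 s tied up in streaming pre-roll is better spent on sports pregame — total rises to 705 (173 s).
No other feasible combination exceeds 705.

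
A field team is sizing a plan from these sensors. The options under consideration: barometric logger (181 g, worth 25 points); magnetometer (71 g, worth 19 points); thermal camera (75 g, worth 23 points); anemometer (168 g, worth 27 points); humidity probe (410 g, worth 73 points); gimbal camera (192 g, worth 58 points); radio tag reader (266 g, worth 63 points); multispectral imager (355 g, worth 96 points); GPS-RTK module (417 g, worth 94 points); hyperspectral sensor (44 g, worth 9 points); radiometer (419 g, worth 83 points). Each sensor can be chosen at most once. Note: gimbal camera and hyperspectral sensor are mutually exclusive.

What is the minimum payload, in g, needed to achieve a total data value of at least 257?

959

Minimise g subject to total data value ≥ 257.
magnetometer + thermal camera + gimbal camera + radio tag reader + multispectral imager reaches 259 using 959 g.
No combination under 959 g hits 257.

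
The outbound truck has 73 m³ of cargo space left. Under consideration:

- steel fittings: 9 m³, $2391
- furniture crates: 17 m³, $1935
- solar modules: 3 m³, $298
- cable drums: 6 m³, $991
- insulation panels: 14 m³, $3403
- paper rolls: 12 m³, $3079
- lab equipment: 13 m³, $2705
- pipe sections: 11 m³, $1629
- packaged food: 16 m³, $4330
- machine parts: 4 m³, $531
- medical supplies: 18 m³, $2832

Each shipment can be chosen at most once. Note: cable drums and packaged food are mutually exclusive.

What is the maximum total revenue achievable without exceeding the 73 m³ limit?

16737

By revenue per m³: packaged food 270.62, steel fittings 265.67, paper rolls 256.58 lead.
Steel fittings + solar modules + insulation panels + paper rolls + lab equipment + packaged food + machine parts uses 71 of the 73 m³ and totals 16737.
That's the maximum — no feasible swap from here does better than 16737.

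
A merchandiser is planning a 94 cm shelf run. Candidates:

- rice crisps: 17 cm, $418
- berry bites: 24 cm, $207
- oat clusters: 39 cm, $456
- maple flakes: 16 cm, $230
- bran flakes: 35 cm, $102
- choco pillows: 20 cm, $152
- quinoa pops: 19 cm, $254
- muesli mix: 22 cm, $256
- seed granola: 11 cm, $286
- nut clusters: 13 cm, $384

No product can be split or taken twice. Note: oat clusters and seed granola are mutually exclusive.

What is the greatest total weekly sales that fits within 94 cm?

Taking the top-ratio products first gives rice crisps + maple flakes + quinoa pops + seed granola + nut clusters for 1572 (76 cm).
Dropping maple flakes frees 16 cm; slotting in muesli mix (22 cm) lifts the total to 1598 at 82 cm.
The closest alternative, rice crisps + maple flakes + muesli mix + seed granola + nut clusters, reaches only 1574.

1598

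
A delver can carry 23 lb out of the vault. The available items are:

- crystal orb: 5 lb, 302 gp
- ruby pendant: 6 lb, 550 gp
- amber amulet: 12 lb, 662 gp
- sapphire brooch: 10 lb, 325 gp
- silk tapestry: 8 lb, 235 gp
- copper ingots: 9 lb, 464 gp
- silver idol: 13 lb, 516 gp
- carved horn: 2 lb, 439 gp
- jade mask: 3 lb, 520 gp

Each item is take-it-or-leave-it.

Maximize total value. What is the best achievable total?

2171

Filling by ratio: crystal orb + ruby pendant + carved horn + jade mask for 1811, with 7 lb left unused.
Replace crystal orb with amber amulet: the trade gains 360 net, giving 2171 at 23 lb.
No other feasible combination exceeds 2171.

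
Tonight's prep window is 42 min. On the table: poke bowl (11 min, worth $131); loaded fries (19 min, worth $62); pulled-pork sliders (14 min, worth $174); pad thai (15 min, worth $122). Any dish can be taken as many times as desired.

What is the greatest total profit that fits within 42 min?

Taking 3×pulled-pork sliders: 42 min used, 522 in profit.
No other feasible combination exceeds 522.

522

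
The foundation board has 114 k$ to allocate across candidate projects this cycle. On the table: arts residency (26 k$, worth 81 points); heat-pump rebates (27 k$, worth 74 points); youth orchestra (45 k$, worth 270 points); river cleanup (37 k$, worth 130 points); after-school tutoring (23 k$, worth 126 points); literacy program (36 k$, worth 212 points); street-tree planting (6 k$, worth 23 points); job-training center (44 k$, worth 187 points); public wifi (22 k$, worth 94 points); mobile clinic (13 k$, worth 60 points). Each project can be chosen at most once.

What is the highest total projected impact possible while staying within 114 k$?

631

Taking youth orchestra + after-school tutoring + literacy program + street-tree planting: 110 k$ used, 631 in projected impact.
The closest alternative, youth orchestra + after-school tutoring + literacy program, reaches only 608.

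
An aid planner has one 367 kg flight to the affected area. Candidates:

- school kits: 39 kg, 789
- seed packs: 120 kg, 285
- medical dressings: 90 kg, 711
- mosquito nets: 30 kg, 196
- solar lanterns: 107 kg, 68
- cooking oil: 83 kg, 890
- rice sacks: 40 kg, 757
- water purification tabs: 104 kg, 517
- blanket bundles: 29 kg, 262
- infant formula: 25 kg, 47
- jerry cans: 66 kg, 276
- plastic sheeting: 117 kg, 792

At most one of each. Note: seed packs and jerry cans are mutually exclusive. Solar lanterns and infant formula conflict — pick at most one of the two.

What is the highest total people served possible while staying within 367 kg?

The ratio heuristic lands on school kits + medical dressings + mosquito nets + cooking oil + rice sacks + blanket bundles + infant formula (3652) but leaves 31 kg idle.
Dropping medical dressings frees 90 kg; slotting in plastic sheeting (117 kg) lifts the total to 3733 at 363 kg.
The closest alternative, school kits + mosquito nets + cooking oil + rice sacks + blanket bundles + plastic sheeting, reaches only 3686.

3733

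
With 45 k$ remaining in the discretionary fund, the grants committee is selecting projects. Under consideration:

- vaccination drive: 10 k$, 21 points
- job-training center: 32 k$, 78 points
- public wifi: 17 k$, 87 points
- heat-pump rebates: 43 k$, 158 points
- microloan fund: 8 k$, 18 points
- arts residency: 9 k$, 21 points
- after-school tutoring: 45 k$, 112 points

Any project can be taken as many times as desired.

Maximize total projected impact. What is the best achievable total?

Density check — public wifi 5.12, heat-pump rebates 3.67, after-school tutoring 2.49 are the best per k$.
Best packing: vaccination drive + 2×public wifi — 44 k$, 195 total.
The spare 1 k$ is too small for any remaining project, and no exchange beats 195.

195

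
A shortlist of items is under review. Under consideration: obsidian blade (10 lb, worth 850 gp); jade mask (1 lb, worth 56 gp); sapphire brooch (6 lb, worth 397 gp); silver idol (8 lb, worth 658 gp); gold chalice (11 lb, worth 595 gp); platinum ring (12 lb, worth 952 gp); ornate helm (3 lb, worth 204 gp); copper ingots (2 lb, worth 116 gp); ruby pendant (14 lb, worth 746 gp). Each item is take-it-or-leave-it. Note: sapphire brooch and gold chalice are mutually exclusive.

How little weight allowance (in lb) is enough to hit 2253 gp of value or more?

Look for the lowest-weight combination reaching 2253.
Taking obsidian blade + jade mask + sapphire brooch + platinum ring gives 2255 (≥ 2253) for 29 lb.
Any bundle with less than 29 lb falls short of 2253.

29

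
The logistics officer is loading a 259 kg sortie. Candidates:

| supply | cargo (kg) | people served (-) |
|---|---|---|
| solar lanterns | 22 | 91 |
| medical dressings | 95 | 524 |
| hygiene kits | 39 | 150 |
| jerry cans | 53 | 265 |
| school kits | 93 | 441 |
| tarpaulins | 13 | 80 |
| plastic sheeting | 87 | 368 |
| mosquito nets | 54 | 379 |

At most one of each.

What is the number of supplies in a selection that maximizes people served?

Optimal total is 1424.
For example medical dressings + school kits + tarpaulins + mosquito nets achieves it, using 255 kg.
Any selection reaching 1424 contains exactly 4 supplies.

4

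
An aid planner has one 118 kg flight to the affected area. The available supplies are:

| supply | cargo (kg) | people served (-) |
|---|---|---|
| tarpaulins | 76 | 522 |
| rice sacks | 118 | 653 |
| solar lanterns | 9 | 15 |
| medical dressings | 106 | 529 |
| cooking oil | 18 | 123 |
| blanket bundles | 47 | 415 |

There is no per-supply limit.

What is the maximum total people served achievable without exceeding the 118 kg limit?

953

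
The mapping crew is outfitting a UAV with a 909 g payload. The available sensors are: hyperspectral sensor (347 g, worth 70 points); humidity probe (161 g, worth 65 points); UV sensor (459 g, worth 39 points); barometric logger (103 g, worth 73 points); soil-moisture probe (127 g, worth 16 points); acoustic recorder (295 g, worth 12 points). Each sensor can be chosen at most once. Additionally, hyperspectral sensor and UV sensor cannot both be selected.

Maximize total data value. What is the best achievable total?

224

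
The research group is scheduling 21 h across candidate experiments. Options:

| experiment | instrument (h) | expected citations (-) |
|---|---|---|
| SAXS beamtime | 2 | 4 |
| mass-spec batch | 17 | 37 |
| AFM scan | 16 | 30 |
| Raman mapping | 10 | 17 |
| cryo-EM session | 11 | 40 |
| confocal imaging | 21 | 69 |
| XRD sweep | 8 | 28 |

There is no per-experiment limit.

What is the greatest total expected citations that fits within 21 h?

72

By expected citations per h: cryo-EM session 3.64, XRD sweep 3.50, confocal imaging 3.29, mass-spec batch 2.18 lead.
Taking SAXS beamtime + cryo-EM session + XRD sweep: 21 h used, 72 in expected citations.
No other feasible combination exceeds 72.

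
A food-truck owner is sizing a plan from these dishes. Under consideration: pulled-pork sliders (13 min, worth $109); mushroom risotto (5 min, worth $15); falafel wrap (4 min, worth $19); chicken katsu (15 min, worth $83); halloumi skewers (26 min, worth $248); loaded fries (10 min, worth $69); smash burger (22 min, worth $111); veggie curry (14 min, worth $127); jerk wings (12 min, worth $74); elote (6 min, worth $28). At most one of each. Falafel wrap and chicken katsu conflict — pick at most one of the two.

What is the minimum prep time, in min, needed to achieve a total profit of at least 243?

26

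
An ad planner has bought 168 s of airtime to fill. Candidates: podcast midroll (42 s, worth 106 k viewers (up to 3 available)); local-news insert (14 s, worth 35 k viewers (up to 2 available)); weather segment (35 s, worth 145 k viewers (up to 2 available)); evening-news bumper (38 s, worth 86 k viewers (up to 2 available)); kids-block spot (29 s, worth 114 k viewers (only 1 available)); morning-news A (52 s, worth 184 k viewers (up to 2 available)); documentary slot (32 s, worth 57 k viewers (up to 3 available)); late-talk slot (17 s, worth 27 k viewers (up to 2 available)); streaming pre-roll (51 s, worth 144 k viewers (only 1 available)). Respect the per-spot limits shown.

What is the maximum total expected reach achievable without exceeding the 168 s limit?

627

Greedy by ratio would take local-news insert + 2×weather segment + kids-block spot + morning-news A: 165 s used, total 623.
The 49 s tied up in local-news insert and weather segment is better spent on morning-news A — total rises to 627 (168 s).
That's the maximum — no swap from here does better than 627.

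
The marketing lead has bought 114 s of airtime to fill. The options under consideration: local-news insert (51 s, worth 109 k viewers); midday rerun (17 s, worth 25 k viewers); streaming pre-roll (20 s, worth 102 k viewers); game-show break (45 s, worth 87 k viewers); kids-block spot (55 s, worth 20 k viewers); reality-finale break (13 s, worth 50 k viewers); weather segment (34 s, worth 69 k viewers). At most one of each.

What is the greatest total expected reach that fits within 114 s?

308

Ranking by ratio (expected reach/s): streaming pre-roll 5.10, reality-finale break 3.85, local-news insert 2.14, weather segment 2.03.
The ratio heuristic lands on local-news insert + midday rerun + streaming pre-roll + reality-finale break (286) but leaves 13 s idle.
The 68 s tied up in local-news insert and midday rerun is better spent on game-show break + weather segment — total rises to 308 (112 s).
No other feasible combination exceeds 308.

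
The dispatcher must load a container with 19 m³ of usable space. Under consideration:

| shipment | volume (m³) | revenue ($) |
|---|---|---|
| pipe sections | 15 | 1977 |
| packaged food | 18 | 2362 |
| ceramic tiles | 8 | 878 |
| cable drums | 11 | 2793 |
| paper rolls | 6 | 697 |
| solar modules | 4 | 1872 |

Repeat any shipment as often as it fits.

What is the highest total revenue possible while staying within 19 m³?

7488

Ranking by ratio (revenue/m³): solar modules 468.00, cable drums 253.91, pipe sections 131.80.
Taking 4×solar modules: 16 m³ used, 7488 in revenue.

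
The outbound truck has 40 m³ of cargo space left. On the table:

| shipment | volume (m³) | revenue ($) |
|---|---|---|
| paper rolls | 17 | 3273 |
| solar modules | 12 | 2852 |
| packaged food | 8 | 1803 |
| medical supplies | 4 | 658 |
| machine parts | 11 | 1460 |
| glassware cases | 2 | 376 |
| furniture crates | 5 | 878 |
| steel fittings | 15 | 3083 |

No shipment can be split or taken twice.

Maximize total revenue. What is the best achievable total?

A density-first pass picks solar modules + packaged food + glassware cases + steel fittings — 8114 at 37 m³.
Replace glassware cases with furniture crates: the trade gains 502 net, giving 8616 at 40 m³.

8616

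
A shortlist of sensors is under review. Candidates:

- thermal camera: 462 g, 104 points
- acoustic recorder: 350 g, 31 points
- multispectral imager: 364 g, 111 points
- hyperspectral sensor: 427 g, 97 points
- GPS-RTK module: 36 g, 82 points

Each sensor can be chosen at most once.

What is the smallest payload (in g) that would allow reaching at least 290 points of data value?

Minimise g subject to total data value ≥ 290.
Taking multispectral imager + hyperspectral sensor + GPS-RTK module gives 290 (≥ 290) for 827 g.
Any bundle with less than 827 g falls short of 290.

827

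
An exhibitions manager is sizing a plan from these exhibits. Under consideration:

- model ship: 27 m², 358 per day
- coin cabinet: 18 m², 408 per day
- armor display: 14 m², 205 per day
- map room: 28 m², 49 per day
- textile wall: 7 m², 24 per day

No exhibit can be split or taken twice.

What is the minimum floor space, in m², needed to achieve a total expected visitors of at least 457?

Need the lightest bundle worth ≥ 457.
Taking coin cabinet + armor display gives 613 (≥ 457) for 32 m².
No combination under 32 m² hits 457.

32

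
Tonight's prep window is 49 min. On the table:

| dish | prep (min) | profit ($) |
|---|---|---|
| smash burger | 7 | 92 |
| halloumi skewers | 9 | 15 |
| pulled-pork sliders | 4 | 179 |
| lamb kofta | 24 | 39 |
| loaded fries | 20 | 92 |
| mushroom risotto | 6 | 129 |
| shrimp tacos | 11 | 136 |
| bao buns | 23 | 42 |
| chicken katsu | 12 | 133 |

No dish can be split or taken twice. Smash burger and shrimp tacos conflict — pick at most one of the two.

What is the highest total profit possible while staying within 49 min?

625

By profit per min: pulled-pork sliders 44.75, mushroom risotto 21.50, smash burger 13.14 lead.
Best packing: smash burger + pulled-pork sliders + loaded fries + mushroom risotto + chicken katsu — 49 min, 625 total.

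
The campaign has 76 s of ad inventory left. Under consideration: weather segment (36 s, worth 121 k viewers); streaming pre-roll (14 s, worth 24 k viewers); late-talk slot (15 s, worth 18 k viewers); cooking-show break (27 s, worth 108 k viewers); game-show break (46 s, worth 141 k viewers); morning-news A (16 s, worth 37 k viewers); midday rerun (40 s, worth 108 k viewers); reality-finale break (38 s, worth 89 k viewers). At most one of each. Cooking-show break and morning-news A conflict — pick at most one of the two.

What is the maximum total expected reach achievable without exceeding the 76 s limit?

A density-first pass picks weather segment + cooking-show break — 229 at 63 s.
The 36 s tied up in weather segment is better spent on game-show break — total rises to 249 (73 s).

249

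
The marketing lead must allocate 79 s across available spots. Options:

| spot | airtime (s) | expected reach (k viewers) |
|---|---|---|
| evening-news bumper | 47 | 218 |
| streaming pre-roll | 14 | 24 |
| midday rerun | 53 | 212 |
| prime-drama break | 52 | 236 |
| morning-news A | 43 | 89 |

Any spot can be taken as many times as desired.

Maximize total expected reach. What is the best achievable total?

266

Taking evening-news bumper + 2×streaming pre-roll: 75 s used, 266 in expected reach.
Every other selection either busts 79 s or fails to beat 266.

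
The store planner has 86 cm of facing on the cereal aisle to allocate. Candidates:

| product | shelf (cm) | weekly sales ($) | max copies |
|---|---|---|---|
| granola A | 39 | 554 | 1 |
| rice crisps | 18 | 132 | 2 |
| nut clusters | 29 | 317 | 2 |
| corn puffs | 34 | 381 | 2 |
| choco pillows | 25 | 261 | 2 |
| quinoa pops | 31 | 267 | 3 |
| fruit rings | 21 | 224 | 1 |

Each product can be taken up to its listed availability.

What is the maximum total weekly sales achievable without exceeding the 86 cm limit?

1039

A density-first pass picks granola A + corn puffs — 935 at 73 cm.
The 34 cm tied up in corn puffs is better spent on choco pillows + fruit rings — total rises to 1039 (85 cm).
That's the maximum — no swap from here does better than 1039.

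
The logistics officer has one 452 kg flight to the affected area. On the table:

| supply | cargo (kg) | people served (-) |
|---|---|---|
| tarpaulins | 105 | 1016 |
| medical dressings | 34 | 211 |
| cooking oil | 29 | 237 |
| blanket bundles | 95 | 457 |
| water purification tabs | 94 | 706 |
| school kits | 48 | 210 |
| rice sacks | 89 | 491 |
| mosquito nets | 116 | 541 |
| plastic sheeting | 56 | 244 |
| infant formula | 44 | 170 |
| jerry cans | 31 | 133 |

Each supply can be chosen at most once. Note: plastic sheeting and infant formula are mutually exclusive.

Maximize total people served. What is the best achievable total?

Taking tarpaulins + medical dressings + cooking oil + blanket bundles + water purification tabs + rice sacks: 446 kg used, 3118 in people served.
The closest alternative, tarpaulins + medical dressings + cooking oil + water purification tabs + school kits + rice sacks + infant formula, reaches only 3041.

3118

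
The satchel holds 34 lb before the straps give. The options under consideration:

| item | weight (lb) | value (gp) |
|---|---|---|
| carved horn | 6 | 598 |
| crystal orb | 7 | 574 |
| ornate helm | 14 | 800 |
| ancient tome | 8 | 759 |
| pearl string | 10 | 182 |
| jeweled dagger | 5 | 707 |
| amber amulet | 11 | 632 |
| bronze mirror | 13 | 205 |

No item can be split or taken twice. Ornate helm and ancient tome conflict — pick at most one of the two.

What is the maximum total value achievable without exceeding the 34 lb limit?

Greedy by ratio would take carved horn + crystal orb + ancient tome + jeweled dagger: 26 lb used, total 2638.
Dropping crystal orb frees 7 lb; slotting in amber amulet (11 lb) lifts the total to 2696 at 30 lb.
The closest alternative, carved horn + crystal orb + ornate helm + jeweled dagger, reaches only 2679.

2696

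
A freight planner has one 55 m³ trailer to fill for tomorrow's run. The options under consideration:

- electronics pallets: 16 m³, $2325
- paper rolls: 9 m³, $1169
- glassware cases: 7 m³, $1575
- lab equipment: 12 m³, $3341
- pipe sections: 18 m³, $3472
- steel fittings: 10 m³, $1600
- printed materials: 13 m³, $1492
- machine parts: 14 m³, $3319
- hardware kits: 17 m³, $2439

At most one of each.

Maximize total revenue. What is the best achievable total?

Density check — lab equipment 278.42, machine parts 237.07, glassware cases 225.00, pipe sections 192.89 are the best per m³.
A density-first pass picks glassware cases + lab equipment + pipe sections + machine parts — 11707 at 51 m³.
Replace glassware cases with steel fittings: the trade gains 25 net, giving 11732 at 54 m³.

11732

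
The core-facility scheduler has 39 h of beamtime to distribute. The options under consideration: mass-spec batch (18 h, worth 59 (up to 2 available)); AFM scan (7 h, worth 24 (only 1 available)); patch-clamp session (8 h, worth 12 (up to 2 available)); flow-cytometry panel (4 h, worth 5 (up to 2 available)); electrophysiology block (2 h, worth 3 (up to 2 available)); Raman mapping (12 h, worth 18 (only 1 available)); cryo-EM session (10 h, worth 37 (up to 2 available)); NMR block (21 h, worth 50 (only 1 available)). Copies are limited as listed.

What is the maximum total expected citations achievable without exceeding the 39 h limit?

133

Density check — cryo-EM session 3.70, AFM scan 3.43, mass-spec batch 3.28, NMR block 2.38 are the best per h.
A density-first pass picks AFM scan + patch-clamp session + 2×electrophysiology block + 2×cryo-EM session — 116 at 39 h.
The 19 h tied up in AFM scan and patch-clamp session and 2×electrophysiology block is better spent on mass-spec batch — total rises to 133 (38 h).
The spare 1 h is too small for any remaining experiment, and no exchange beats 133.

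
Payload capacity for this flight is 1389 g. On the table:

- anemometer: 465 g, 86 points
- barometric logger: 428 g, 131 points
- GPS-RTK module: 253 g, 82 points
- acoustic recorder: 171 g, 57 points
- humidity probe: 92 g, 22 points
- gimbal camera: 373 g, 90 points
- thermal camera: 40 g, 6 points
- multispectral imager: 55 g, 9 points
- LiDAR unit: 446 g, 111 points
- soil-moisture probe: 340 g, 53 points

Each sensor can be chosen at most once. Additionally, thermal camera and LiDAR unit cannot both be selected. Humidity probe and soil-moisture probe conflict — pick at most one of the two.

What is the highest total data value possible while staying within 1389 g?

Filling by ratio: barometric logger + GPS-RTK module + acoustic recorder + multispectral imager + LiDAR unit for 390, with 36 g left unused.
Replace LiDAR unit with humidity probe + gimbal camera: the trade gains 1 net, giving 391 at 1372 g.
Runner-up barometric logger + GPS-RTK module + acoustic recorder + multispectral imager + LiDAR unit tops out at 390.

391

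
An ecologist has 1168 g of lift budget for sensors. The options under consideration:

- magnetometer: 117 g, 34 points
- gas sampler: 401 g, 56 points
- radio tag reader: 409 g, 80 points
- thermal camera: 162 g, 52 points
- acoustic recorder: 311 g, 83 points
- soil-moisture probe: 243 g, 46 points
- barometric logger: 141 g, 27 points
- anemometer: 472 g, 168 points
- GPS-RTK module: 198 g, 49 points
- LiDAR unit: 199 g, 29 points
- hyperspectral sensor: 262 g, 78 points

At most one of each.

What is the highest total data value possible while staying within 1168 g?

363

Taking the top-ratio sensors first gives magnetometer + thermal camera + barometric logger + anemometer + hyperspectral sensor for 359 (1154 g).
The 303 g tied up in thermal camera and barometric logger is better spent on acoustic recorder — total rises to 363 (1162 g).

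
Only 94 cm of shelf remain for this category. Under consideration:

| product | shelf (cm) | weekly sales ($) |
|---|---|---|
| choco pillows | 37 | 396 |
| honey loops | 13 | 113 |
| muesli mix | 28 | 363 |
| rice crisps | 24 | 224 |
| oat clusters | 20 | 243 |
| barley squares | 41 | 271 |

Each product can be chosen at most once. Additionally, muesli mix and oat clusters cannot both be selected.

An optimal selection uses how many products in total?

Optimal total is 983.
One optimal bundle: choco pillows + muesli mix + rice crisps (89 cm).
Every optimal selection uses 3 products.

3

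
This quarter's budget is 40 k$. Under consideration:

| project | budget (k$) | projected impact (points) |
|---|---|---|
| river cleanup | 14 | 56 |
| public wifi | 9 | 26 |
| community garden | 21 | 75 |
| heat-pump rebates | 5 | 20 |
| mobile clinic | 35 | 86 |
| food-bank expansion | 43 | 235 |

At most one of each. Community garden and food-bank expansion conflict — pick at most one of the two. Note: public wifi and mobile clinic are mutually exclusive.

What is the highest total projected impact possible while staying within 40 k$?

151

River cleanup + community garden + heat-pump rebates uses 40 of the 40 k$ and totals 151.
Next best is river cleanup + community garden at 131 (35 k$) — short by 20.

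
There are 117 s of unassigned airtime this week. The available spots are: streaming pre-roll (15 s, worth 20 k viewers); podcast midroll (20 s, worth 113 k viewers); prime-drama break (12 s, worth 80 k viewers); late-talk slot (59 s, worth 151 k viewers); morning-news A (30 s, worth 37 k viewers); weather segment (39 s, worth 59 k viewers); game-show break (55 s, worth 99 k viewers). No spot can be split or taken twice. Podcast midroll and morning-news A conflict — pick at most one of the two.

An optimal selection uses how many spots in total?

4

Best achievable expected reach is 364.
streaming pre-roll + podcast midroll + prime-drama break + late-talk slot hits 364 at 106 s.
All optima have 4 spots.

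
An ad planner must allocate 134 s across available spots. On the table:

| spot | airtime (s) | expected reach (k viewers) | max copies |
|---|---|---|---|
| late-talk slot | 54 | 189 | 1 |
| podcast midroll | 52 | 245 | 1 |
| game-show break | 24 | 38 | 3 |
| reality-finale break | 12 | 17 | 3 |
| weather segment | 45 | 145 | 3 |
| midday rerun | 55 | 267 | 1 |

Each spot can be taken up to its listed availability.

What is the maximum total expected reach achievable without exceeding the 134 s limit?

550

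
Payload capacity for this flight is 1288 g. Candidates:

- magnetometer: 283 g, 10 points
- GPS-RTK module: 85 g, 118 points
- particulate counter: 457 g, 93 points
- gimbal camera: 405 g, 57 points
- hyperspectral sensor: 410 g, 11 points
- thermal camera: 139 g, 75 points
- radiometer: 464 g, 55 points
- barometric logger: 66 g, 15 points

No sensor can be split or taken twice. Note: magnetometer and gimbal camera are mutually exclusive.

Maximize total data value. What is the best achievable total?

358

Best packing: GPS-RTK module + particulate counter + gimbal camera + thermal camera + barometric logger — 1152 g, 358 total.
The spare 136 g is too small for any remaining sensor, and no feasible exchange beats 358.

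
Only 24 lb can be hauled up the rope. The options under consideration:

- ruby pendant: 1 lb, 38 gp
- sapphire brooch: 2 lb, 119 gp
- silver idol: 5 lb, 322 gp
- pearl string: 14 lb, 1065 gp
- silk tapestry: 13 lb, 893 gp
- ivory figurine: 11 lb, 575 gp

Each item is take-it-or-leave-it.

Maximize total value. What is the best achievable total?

1544

Ruby pendant + sapphire brooch + silver idol + pearl string uses 22 of the 24 lb and totals 1544.
The spare 2 lb is too small for any remaining item, and no exchange beats 1544.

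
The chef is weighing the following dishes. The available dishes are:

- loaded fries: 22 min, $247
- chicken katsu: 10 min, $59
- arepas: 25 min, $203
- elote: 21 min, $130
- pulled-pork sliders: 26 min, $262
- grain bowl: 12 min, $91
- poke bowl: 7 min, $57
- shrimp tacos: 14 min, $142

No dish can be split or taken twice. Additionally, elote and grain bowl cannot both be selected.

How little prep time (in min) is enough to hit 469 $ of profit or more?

48

Look for the lowest-prep combination reaching 469.
Taking loaded fries + pulled-pork sliders gives 509 (≥ 469) for 48 min.
Any bundle with less than 48 min falls short of 469.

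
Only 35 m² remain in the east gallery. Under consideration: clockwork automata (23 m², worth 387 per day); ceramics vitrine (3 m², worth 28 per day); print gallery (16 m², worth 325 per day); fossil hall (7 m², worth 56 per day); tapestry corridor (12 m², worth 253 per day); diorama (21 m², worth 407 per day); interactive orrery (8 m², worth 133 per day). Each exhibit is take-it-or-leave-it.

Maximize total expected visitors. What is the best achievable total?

Ranking by ratio (expected visitors/m²): tapestry corridor 21.08, print gallery 20.31, diorama 19.38, clockwork automata 16.83.
The ratio heuristic lands on ceramics vitrine + print gallery + tapestry corridor (606) but leaves 4 m² idle.
Dropping ceramics vitrine and print gallery frees 19 m²; slotting in diorama (21 m²) lifts the total to 660 at 33 m².

660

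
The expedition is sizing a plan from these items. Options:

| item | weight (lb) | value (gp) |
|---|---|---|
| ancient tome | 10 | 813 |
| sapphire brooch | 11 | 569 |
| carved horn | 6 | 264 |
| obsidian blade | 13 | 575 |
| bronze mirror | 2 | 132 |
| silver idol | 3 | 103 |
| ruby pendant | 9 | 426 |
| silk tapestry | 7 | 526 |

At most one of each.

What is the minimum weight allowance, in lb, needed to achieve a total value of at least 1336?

Need the lightest bundle worth ≥ 1336.
ancient tome + silk tapestry: 1339 value at 17 lb.
No combination under 17 lb hits 1336.

17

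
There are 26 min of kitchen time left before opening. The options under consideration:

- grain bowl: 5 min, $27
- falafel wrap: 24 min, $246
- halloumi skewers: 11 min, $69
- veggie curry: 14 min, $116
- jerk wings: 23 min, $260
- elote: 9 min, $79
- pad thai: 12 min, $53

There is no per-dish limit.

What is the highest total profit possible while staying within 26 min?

Taking jerk wings: 23 min used, 260 in profit.

260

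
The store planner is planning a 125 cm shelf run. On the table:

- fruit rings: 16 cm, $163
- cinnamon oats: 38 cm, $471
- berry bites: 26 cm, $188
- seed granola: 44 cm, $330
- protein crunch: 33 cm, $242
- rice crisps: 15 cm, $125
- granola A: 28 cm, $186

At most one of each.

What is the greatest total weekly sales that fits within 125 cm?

Density check — cinnamon oats 12.39, fruit rings 10.19, rice crisps 8.33 are the best per cm.
Filling by ratio: fruit rings + cinnamon oats + seed granola + rice crisps for 1089, with 12 cm left unused.
The 15 cm tied up in rice crisps is better spent on berry bites — total rises to 1152 (124 cm).
Every other selection either busts 125 cm or fails to beat 1152.

1152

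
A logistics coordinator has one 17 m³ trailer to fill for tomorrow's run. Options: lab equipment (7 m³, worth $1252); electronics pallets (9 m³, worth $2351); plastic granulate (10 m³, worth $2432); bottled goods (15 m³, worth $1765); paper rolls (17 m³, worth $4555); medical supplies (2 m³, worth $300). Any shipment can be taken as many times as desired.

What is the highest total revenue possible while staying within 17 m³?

Density check — paper rolls 267.94, electronics pallets 261.22, plastic granulate 243.20, lab equipment 178.86 are the best per m³.
The ratio ordering already packs tightly: paper rolls, 17 m³, 4555.
Nothing else within 17 m³ beats 4555.

4555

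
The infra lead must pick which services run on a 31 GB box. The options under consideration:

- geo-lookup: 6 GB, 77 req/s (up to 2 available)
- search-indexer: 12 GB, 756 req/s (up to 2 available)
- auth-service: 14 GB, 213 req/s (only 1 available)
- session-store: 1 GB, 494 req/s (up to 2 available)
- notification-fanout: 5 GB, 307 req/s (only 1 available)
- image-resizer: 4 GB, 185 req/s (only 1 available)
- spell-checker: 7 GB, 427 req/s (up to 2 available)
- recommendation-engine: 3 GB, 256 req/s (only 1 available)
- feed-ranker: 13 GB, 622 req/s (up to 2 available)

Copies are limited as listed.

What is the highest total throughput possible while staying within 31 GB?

2854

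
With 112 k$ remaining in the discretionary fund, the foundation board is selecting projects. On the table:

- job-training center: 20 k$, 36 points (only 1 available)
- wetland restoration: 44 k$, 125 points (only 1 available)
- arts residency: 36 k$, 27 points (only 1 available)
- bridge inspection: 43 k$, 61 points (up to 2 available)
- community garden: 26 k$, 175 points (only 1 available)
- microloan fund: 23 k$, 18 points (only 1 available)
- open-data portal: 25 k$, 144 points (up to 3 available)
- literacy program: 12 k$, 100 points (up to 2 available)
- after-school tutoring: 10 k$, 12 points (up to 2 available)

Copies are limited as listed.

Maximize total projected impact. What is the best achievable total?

Taking community garden + 2×open-data portal + 2×literacy program + after-school tutoring: 110 k$ used, 675 in projected impact.
Every other selection either busts 112 k$ or exceeds an availability limit or fails to beat 675.

675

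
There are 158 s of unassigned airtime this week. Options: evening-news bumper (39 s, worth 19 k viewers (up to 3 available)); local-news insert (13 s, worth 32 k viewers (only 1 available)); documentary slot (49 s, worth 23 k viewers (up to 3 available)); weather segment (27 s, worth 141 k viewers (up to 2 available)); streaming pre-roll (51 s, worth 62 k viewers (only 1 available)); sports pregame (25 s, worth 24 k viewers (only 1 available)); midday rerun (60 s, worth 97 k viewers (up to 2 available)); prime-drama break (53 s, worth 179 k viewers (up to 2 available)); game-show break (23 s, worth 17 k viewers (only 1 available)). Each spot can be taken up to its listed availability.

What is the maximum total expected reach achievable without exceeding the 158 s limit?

Greedy by ratio would take local-news insert + 2×weather segment + sports pregame + prime-drama break: 145 s used, total 517.
Replace weather segment and sports pregame with prime-drama break: the trade gains 14 net, giving 531 at 146 s.

531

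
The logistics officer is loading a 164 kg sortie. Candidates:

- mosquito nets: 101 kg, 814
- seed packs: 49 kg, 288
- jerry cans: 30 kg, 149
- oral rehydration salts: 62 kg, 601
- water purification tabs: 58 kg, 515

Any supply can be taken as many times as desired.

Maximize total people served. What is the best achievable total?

Ranking by ratio (people served/kg): oral rehydration salts 9.69, water purification tabs 8.88, mosquito nets 8.06.
Taking the top-ratio supplies first gives jerry cans + 2×oral rehydration salts for 1351 (154 kg).
Replace jerry cans and oral rehydration salts with mosquito nets: the trade gains 64 net, giving 1415 at 163 kg.
Every other selection either busts 164 kg or fails to beat 1415.

1415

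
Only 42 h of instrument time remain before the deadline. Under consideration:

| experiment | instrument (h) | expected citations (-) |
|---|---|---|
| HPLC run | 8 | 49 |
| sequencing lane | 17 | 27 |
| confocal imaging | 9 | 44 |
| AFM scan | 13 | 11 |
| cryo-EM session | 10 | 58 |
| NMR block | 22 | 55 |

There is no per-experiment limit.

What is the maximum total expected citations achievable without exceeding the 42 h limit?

254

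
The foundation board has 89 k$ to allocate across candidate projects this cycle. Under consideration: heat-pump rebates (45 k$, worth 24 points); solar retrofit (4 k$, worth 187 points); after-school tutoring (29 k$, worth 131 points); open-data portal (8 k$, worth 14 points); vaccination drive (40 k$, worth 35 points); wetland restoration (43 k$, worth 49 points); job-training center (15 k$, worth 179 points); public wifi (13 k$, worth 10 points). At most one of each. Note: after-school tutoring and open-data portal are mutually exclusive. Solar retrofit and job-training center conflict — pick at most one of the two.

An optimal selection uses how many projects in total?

Optimal total is 377.
For example solar retrofit + after-school tutoring + wetland restoration + public wifi achieves it, using 89 k$.
Every optimal selection uses 4 projects.

4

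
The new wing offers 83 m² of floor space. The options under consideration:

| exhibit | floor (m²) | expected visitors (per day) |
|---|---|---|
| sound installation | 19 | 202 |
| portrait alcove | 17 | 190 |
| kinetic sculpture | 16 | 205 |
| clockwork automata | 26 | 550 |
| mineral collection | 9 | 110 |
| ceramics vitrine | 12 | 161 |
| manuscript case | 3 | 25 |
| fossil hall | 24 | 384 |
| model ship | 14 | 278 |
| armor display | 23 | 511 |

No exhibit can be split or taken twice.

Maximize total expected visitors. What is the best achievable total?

1569

Filling by ratio: clockwork automata + ceramics vitrine + manuscript case + model ship + armor display for 1525, with 5 m² left unused.
Replace ceramics vitrine with kinetic sculpture: the trade gains 44 net, giving 1569 at 82 m².
The closest alternative, clockwork automata + mineral collection + fossil hall + armor display, reaches only 1555.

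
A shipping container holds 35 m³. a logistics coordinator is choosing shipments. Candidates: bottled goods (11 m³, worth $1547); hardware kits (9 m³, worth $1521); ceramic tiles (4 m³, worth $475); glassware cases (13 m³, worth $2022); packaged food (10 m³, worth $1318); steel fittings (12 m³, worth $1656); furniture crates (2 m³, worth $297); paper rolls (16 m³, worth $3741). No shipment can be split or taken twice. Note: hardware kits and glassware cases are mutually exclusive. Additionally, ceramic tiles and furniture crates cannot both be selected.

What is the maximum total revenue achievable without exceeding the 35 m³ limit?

Density check — paper rolls 233.81, hardware kits 169.00, glassware cases 155.54 are the best per m³.
Taking hardware kits + packaged food + paper rolls: 35 m³ used, 6580 in revenue.
Every other selection either busts 35 m³ or breaks a pairing rule or fails to beat 6580.

6580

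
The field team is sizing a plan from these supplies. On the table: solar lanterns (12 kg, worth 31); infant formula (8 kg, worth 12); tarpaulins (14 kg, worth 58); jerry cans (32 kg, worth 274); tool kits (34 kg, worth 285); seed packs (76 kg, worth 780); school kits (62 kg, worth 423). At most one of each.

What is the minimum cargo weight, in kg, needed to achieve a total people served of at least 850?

Minimise kg subject to total people served ≥ 850.
Taking infant formula + tarpaulins + seed packs gives 850 (≥ 850) for 98 kg.
Below 98 kg the best achievable stays under 850.

98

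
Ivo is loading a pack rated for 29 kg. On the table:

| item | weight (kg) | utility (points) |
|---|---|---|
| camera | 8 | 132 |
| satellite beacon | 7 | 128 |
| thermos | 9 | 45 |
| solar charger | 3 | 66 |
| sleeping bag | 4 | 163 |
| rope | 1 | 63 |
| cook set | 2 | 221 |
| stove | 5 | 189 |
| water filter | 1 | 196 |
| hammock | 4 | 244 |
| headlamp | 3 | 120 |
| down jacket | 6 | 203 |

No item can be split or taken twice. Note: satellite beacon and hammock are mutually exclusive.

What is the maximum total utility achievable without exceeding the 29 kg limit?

By utility per kg: water filter 196.00, cook set 110.50, rope 63.00, hammock 61.00 lead.
Solar charger + sleeping bag + rope + cook set + stove + water filter + hammock + headlamp + down jacket uses 29 of the 29 kg and totals 1465.
That's the maximum — no feasible swap from here does better than 1465.

1465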